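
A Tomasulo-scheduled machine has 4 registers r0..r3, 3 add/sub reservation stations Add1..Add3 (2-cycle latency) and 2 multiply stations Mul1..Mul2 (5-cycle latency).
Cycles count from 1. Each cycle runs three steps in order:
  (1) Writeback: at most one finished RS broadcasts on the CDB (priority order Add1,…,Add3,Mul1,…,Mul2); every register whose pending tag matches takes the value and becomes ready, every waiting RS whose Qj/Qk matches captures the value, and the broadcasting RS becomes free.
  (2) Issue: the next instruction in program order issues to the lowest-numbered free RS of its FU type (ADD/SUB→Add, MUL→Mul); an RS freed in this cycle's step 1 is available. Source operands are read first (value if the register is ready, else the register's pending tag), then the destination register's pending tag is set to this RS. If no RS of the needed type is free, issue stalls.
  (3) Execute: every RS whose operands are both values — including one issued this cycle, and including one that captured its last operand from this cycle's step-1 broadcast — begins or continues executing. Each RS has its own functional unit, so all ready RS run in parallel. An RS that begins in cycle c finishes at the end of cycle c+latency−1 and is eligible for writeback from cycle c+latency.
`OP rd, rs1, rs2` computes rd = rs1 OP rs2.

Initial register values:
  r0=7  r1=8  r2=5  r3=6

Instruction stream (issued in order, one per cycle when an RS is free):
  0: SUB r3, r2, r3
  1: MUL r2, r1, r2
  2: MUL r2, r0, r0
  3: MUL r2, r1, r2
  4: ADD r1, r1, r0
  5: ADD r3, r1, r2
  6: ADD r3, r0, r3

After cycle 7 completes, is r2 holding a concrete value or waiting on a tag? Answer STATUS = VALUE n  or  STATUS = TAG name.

c1: issue SUB r3<-Add1 | r0:7,r1:8,r2:5,r3:Add1
c2: issue MUL r2<-Mul1 | r0:7,r1:8,r2:Mul1,r3:Add1
c3: CDB Add1=-1; issue MUL r2<-Mul2 | r0:7,r1:8,r2:Mul2,r3:-1
c4: stall | r0:7,r1:8,r2:Mul2,r3:-1
c5: stall | r0:7,r1:8,r2:Mul2,r3:-1
c6: stall | r0:7,r1:8,r2:Mul2,r3:-1
c7: CDB Mul1=40; issue MUL r2<-Mul1 | r0:7,r1:8,r2:Mul1,r3:-1

STATUS = TAG Mul1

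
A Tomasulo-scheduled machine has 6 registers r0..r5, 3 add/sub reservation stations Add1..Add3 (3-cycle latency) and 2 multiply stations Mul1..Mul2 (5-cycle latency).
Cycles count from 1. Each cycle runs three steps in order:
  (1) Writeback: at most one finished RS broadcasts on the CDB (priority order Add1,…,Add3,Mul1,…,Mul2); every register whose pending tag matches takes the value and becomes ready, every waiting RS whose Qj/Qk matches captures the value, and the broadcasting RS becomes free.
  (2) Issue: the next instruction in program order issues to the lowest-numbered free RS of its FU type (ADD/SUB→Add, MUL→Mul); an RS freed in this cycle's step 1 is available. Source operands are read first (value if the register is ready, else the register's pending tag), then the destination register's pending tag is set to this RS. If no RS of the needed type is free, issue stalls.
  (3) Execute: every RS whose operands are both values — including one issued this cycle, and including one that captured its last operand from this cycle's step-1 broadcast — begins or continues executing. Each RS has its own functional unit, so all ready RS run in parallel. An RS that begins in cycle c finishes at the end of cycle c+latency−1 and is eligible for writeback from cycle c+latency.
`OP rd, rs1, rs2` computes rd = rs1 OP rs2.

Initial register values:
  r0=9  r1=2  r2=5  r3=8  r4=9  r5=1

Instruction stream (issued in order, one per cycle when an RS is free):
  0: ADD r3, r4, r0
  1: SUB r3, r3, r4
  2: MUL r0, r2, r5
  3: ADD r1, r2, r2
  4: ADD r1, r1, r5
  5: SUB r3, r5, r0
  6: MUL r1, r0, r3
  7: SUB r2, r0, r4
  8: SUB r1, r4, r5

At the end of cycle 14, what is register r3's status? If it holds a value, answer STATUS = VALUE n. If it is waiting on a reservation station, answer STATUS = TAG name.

STATUS = VALUE -4

cycle 1: issue ADD r3<-Add1 // r0:9,r1:2,r2:5,r3:Add1,r4:9,r5:1
cycle 2: issue SUB r3<-Add2 // r0:9,r1:2,r2:5,r3:Add2,r4:9,r5:1
cycle 3: issue MUL r0<-Mul1 // r0:Mul1,r1:2,r2:5,r3:Add2,r4:9,r5:1
cycle 4: CDB Add1=18; issue ADD r1<-Add1 // r0:Mul1,r1:Add1,r2:5,r3:Add2,r4:9,r5:1
cycle 5: issue ADD r1<-Add3 // r0:Mul1,r1:Add3,r2:5,r3:Add2,r4:9,r5:1
cycle 6: stall // r0:Mul1,r1:Add3,r2:5,r3:Add2,r4:9,r5:1
cycle 7: CDB Add1=10; issue SUB r3<-Add1 // r0:Mul1,r1:Add3,r2:5,r3:Add1,r4:9,r5:1
cycle 8: CDB Add2=9; issue MUL r1<-Mul2 // r0:Mul1,r1:Mul2,r2:5,r3:Add1,r4:9,r5:1
cycle 9: CDB Mul1=5; issue SUB r2<-Add2 // r0:5,r1:Mul2,r2:Add2,r3:Add1,r4:9,r5:1
cycle 10: CDB Add3=11; issue SUB r1<-Add3 // r0:5,r1:Add3,r2:Add2,r3:Add1,r4:9,r5:1
cycle 11: - // r0:5,r1:Add3,r2:Add2,r3:Add1,r4:9,r5:1
cycle 12: CDB Add1=-4 // r0:5,r1:Add3,r2:Add2,r3:-4,r4:9,r5:1
cycle 13: CDB Add2=-4 // r0:5,r1:Add3,r2:-4,r3:-4,r4:9,r5:1
cycle 14: CDB Add3=8 // r0:5,r1:8,r2:-4,r3:-4,r4:9,r5:1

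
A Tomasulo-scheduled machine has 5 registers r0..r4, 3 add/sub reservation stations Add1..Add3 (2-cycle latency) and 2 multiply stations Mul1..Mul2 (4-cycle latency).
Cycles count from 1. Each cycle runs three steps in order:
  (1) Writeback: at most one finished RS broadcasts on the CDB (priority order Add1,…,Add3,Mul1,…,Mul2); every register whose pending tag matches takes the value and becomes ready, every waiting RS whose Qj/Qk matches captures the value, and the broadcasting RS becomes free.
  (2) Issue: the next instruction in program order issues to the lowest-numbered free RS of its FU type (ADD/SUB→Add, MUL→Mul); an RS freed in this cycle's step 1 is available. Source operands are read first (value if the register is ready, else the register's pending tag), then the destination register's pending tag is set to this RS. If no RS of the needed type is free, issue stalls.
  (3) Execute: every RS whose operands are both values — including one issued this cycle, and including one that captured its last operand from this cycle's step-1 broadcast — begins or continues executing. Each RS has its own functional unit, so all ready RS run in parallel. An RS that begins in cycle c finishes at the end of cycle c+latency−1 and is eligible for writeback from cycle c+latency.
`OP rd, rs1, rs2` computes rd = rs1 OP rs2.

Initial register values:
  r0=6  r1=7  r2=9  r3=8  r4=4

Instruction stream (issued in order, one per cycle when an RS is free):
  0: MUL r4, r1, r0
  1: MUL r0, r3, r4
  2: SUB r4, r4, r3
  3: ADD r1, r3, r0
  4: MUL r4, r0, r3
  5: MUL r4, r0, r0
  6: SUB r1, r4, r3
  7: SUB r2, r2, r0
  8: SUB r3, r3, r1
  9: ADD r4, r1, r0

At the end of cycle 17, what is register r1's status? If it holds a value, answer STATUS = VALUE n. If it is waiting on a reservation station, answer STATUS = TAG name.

STATUS = VALUE 112888

  c1: issue MUL r4<-Mul1  regs: r0:6,r1:7,r2:9,r3:8,r4:Mul1
  c2: issue MUL r0<-Mul2  regs: r0:Mul2,r1:7,r2:9,r3:8,r4:Mul1
  c3: issue SUB r4<-Add1  regs: r0:Mul2,r1:7,r2:9,r3:8,r4:Add1
  c4: issue ADD r1<-Add2  regs: r0:Mul2,r1:Add2,r2:9,r3:8,r4:Add1
  c5: CDB Mul1=42; issue MUL r4<-Mul1  regs: r0:Mul2,r1:Add2,r2:9,r3:8,r4:Mul1
  c6: stall  regs: r0:Mul2,r1:Add2,r2:9,r3:8,r4:Mul1
  c7: CDB Add1=34; stall  regs: r0:Mul2,r1:Add2,r2:9,r3:8,r4:Mul1
  c8: stall  regs: r0:Mul2,r1:Add2,r2:9,r3:8,r4:Mul1
  c9: CDB Mul2=336; issue MUL r4<-Mul2  regs: r0:336,r1:Add2,r2:9,r3:8,r4:Mul2
  c10: issue SUB r1<-Add1  regs: r0:336,r1:Add1,r2:9,r3:8,r4:Mul2
  c11: CDB Add2=344; issue SUB r2<-Add2  regs: r0:336,r1:Add1,r2:Add2,r3:8,r4:Mul2
  c12: issue SUB r3<-Add3  regs: r0:336,r1:Add1,r2:Add2,r3:Add3,r4:Mul2
  c13: CDB Add2=-327; issue ADD r4<-Add2  regs: r0:336,r1:Add1,r2:-327,r3:Add3,r4:Add2
  c14: CDB Mul1=2688  regs: r0:336,r1:Add1,r2:-327,r3:Add3,r4:Add2
  c15: CDB Mul2=112896  regs: r0:336,r1:Add1,r2:-327,r3:Add3,r4:Add2
  c16: -  regs: r0:336,r1:Add1,r2:-327,r3:Add3,r4:Add2
  c17: CDB Add1=112888  regs: r0:336,r1:112888,r2:-327,r3:Add3,r4:Add2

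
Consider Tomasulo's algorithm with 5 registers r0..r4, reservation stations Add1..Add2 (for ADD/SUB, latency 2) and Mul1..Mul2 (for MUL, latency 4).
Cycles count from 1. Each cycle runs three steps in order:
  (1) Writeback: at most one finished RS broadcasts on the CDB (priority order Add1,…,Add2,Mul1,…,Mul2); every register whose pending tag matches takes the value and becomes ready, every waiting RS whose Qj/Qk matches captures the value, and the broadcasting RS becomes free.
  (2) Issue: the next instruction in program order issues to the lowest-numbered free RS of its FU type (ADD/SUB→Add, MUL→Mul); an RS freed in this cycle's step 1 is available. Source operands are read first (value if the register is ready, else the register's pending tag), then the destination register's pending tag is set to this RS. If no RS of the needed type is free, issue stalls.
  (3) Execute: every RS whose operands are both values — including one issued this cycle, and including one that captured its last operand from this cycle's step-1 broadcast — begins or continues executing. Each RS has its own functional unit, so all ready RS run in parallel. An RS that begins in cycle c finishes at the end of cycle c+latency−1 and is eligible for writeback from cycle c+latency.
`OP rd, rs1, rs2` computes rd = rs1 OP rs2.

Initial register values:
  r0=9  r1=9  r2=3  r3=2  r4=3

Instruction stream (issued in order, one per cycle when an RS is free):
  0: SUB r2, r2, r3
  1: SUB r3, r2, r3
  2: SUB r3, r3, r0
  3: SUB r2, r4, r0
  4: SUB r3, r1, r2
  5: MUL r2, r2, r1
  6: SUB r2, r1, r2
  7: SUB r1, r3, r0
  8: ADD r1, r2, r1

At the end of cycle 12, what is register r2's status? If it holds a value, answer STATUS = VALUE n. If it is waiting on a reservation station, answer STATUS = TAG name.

STATUS = TAG Add2

  c1: issue SUB r2<-Add1  regs: r0:9,r1:9,r2:Add1,r3:2,r4:3
  c2: issue SUB r3<-Add2  regs: r0:9,r1:9,r2:Add1,r3:Add2,r4:3
  c3: CDB Add1=1; issue SUB r3<-Add1  regs: r0:9,r1:9,r2:1,r3:Add1,r4:3
  c4: stall  regs: r0:9,r1:9,r2:1,r3:Add1,r4:3
  c5: CDB Add2=-1; issue SUB r2<-Add2  regs: r0:9,r1:9,r2:Add2,r3:Add1,r4:3
  c6: stall  regs: r0:9,r1:9,r2:Add2,r3:Add1,r4:3
  c7: CDB Add1=-10; issue SUB r3<-Add1  regs: r0:9,r1:9,r2:Add2,r3:Add1,r4:3
  c8: CDB Add2=-6; issue MUL r2<-Mul1  regs: r0:9,r1:9,r2:Mul1,r3:Add1,r4:3
  c9: issue SUB r2<-Add2  regs: r0:9,r1:9,r2:Add2,r3:Add1,r4:3
  c10: CDB Add1=15; issue SUB r1<-Add1  regs: r0:9,r1:Add1,r2:Add2,r3:15,r4:3
  c11: stall  regs: r0:9,r1:Add1,r2:Add2,r3:15,r4:3
  c12: CDB Add1=6; issue ADD r1<-Add1  regs: r0:9,r1:Add1,r2:Add2,r3:15,r4:3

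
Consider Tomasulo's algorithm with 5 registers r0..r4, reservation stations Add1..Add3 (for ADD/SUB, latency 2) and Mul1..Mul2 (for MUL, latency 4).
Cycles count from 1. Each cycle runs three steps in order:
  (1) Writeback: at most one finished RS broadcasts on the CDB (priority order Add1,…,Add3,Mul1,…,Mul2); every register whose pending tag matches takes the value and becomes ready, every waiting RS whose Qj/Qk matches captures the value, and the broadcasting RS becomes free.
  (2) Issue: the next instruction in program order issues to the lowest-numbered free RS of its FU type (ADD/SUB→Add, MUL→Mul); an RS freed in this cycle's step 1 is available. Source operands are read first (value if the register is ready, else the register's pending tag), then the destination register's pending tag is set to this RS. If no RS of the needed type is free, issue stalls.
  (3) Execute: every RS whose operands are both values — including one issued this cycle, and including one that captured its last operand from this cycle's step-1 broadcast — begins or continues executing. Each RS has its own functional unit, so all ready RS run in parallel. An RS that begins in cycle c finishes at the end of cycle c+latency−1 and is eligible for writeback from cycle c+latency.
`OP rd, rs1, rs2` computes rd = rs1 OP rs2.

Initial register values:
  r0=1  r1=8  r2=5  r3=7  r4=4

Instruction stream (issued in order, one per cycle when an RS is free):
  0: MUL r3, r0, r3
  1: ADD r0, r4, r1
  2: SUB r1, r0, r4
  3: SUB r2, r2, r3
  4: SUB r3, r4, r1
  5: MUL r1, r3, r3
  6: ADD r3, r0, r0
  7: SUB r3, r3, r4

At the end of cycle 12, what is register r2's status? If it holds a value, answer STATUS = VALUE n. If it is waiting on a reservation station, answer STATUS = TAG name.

STATUS = VALUE -2

cycle 1: issue MUL r3<-Mul1 // r0:1,r1:8,r2:5,r3:Mul1,r4:4
cycle 2: issue ADD r0<-Add1 // r0:Add1,r1:8,r2:5,r3:Mul1,r4:4
cycle 3: issue SUB r1<-Add2 // r0:Add1,r1:Add2,r2:5,r3:Mul1,r4:4
cycle 4: CDB Add1=12; issue SUB r2<-Add1 // r0:12,r1:Add2,r2:Add1,r3:Mul1,r4:4
cycle 5: CDB Mul1=7; issue SUB r3<-Add3 // r0:12,r1:Add2,r2:Add1,r3:Add3,r4:4
cycle 6: CDB Add2=8; issue MUL r1<-Mul1 // r0:12,r1:Mul1,r2:Add1,r3:Add3,r4:4
cycle 7: CDB Add1=-2; issue ADD r3<-Add1 // r0:12,r1:Mul1,r2:-2,r3:Add1,r4:4
cycle 8: CDB Add3=-4; issue SUB r3<-Add2 // r0:12,r1:Mul1,r2:-2,r3:Add2,r4:4
cycle 9: CDB Add1=24 // r0:12,r1:Mul1,r2:-2,r3:Add2,r4:4
cycle 10: - // r0:12,r1:Mul1,r2:-2,r3:Add2,r4:4
cycle 11: CDB Add2=20 // r0:12,r1:Mul1,r2:-2,r3:20,r4:4
cycle 12: CDB Mul1=16 // r0:12,r1:16,r2:-2,r3:20,r4:4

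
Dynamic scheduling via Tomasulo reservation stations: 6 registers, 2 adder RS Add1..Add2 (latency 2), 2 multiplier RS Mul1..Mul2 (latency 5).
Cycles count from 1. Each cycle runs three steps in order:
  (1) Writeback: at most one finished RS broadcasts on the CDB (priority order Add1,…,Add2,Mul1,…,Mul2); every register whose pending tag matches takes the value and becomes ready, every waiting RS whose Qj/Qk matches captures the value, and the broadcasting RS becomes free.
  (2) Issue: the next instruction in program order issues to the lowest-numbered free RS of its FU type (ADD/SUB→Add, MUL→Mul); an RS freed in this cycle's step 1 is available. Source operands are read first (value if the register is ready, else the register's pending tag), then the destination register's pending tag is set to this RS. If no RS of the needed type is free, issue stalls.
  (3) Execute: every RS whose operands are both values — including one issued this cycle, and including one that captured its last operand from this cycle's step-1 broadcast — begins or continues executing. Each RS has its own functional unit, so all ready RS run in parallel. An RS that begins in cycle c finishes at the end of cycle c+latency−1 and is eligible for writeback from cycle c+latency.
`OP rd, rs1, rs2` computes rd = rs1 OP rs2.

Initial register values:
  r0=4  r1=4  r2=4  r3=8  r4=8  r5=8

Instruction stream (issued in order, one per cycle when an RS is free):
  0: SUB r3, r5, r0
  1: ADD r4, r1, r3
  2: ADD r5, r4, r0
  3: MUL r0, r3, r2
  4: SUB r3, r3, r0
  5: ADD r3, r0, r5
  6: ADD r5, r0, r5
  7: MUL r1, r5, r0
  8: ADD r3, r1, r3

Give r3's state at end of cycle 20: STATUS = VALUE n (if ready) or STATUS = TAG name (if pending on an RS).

STATUS = VALUE 476

cycle 1: issue SUB r3<-Add1 // r0:4,r1:4,r2:4,r3:Add1,r4:8,r5:8
cycle 2: issue ADD r4<-Add2 // r0:4,r1:4,r2:4,r3:Add1,r4:Add2,r5:8
cycle 3: CDB Add1=4; issue ADD r5<-Add1 // r0:4,r1:4,r2:4,r3:4,r4:Add2,r5:Add1
cycle 4: issue MUL r0<-Mul1 // r0:Mul1,r1:4,r2:4,r3:4,r4:Add2,r5:Add1
cycle 5: CDB Add2=8; issue SUB r3<-Add2 // r0:Mul1,r1:4,r2:4,r3:Add2,r4:8,r5:Add1
cycle 6: stall // r0:Mul1,r1:4,r2:4,r3:Add2,r4:8,r5:Add1
cycle 7: CDB Add1=12; issue ADD r3<-Add1 // r0:Mul1,r1:4,r2:4,r3:Add1,r4:8,r5:12
cycle 8: stall // r0:Mul1,r1:4,r2:4,r3:Add1,r4:8,r5:12
cycle 9: CDB Mul1=16; stall // r0:16,r1:4,r2:4,r3:Add1,r4:8,r5:12
cycle 10: stall // r0:16,r1:4,r2:4,r3:Add1,r4:8,r5:12
cycle 11: CDB Add1=28; issue ADD r5<-Add1 // r0:16,r1:4,r2:4,r3:28,r4:8,r5:Add1
cycle 12: CDB Add2=-12; issue MUL r1<-Mul1 // r0:16,r1:Mul1,r2:4,r3:28,r4:8,r5:Add1
cycle 13: CDB Add1=28; issue ADD r3<-Add1 // r0:16,r1:Mul1,r2:4,r3:Add1,r4:8,r5:28
cycle 14: - // r0:16,r1:Mul1,r2:4,r3:Add1,r4:8,r5:28
cycle 15: - // r0:16,r1:Mul1,r2:4,r3:Add1,r4:8,r5:28
cycle 16: - // r0:16,r1:Mul1,r2:4,r3:Add1,r4:8,r5:28
cycle 17: - // r0:16,r1:Mul1,r2:4,r3:Add1,r4:8,r5:28
cycle 18: CDB Mul1=448 // r0:16,r1:448,r2:4,r3:Add1,r4:8,r5:28
cycle 19: - // r0:16,r1:448,r2:4,r3:Add1,r4:8,r5:28
cycle 20: CDB Add1=476 // r0:16,r1:448,r2:4,r3:476,r4:8,r5:28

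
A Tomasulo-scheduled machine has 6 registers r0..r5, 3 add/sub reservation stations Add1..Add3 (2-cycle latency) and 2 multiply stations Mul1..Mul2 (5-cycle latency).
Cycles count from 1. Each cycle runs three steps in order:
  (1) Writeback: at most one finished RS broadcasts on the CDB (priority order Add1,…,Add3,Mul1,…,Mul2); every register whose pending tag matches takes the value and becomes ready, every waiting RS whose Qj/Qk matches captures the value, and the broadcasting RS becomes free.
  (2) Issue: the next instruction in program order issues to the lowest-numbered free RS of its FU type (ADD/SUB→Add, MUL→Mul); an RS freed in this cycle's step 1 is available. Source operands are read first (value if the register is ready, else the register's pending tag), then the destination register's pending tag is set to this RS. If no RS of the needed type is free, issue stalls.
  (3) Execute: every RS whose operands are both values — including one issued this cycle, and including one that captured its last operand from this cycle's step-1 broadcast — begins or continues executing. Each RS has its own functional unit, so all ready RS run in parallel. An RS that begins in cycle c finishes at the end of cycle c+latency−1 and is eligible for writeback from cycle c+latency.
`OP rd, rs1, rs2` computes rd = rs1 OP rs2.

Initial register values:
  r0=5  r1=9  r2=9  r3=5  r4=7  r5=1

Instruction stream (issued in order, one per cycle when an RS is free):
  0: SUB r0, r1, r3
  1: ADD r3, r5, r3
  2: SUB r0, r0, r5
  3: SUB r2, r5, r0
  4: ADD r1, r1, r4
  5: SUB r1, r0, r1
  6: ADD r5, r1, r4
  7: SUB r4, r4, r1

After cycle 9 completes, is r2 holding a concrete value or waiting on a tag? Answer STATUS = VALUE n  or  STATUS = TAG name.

cycle 1: issue SUB r0<-Add1 // r0:Add1,r1:9,r2:9,r3:5,r4:7,r5:1
cycle 2: issue ADD r3<-Add2 // r0:Add1,r1:9,r2:9,r3:Add2,r4:7,r5:1
cycle 3: CDB Add1=4; issue SUB r0<-Add1 // r0:Add1,r1:9,r2:9,r3:Add2,r4:7,r5:1
cycle 4: CDB Add2=6; issue SUB r2<-Add2 // r0:Add1,r1:9,r2:Add2,r3:6,r4:7,r5:1
cycle 5: CDB Add1=3; issue ADD r1<-Add1 // r0:3,r1:Add1,r2:Add2,r3:6,r4:7,r5:1
cycle 6: issue SUB r1<-Add3 // r0:3,r1:Add3,r2:Add2,r3:6,r4:7,r5:1
cycle 7: CDB Add1=16; issue ADD r5<-Add1 // r0:3,r1:Add3,r2:Add2,r3:6,r4:7,r5:Add1
cycle 8: CDB Add2=-2; issue SUB r4<-Add2 // r0:3,r1:Add3,r2:-2,r3:6,r4:Add2,r5:Add1
cycle 9: CDB Add3=-13 // r0:3,r1:-13,r2:-2,r3:6,r4:Add2,r5:Add1

STATUS = VALUE -2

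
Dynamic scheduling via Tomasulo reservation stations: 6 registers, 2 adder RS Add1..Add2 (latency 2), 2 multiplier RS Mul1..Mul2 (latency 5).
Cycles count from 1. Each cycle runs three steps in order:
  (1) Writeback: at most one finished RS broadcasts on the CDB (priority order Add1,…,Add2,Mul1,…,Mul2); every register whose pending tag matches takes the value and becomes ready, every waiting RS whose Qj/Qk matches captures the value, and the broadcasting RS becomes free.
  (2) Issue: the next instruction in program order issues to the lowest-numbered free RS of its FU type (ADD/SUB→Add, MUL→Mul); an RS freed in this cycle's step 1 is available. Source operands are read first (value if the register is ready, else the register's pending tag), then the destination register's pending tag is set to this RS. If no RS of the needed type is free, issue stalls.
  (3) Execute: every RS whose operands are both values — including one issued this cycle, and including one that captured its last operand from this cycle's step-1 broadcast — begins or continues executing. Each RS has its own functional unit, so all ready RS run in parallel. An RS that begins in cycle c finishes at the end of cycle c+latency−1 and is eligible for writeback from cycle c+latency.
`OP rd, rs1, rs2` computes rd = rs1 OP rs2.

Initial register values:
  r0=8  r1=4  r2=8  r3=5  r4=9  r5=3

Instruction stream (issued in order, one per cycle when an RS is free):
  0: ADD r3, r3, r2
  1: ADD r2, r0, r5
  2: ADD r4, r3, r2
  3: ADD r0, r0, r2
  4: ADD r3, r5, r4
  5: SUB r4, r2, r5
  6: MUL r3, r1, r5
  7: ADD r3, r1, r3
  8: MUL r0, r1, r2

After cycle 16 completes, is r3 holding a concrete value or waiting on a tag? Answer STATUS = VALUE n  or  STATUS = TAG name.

c1: issue ADD r3<-Add1 | r0:8,r1:4,r2:8,r3:Add1,r4:9,r5:3
c2: issue ADD r2<-Add2 | r0:8,r1:4,r2:Add2,r3:Add1,r4:9,r5:3
c3: CDB Add1=13; issue ADD r4<-Add1 | r0:8,r1:4,r2:Add2,r3:13,r4:Add1,r5:3
c4: CDB Add2=11; issue ADD r0<-Add2 | r0:Add2,r1:4,r2:11,r3:13,r4:Add1,r5:3
c5: stall | r0:Add2,r1:4,r2:11,r3:13,r4:Add1,r5:3
c6: CDB Add1=24; issue ADD r3<-Add1 | r0:Add2,r1:4,r2:11,r3:Add1,r4:24,r5:3
c7: CDB Add2=19; issue SUB r4<-Add2 | r0:19,r1:4,r2:11,r3:Add1,r4:Add2,r5:3
c8: CDB Add1=27; issue MUL r3<-Mul1 | r0:19,r1:4,r2:11,r3:Mul1,r4:Add2,r5:3
c9: CDB Add2=8; issue ADD r3<-Add1 | r0:19,r1:4,r2:11,r3:Add1,r4:8,r5:3
c10: issue MUL r0<-Mul2 | r0:Mul2,r1:4,r2:11,r3:Add1,r4:8,r5:3
c11: - | r0:Mul2,r1:4,r2:11,r3:Add1,r4:8,r5:3
c12: - | r0:Mul2,r1:4,r2:11,r3:Add1,r4:8,r5:3
c13: CDB Mul1=12 | r0:Mul2,r1:4,r2:11,r3:Add1,r4:8,r5:3
c14: - | r0:Mul2,r1:4,r2:11,r3:Add1,r4:8,r5:3
c15: CDB Add1=16 | r0:Mul2,r1:4,r2:11,r3:16,r4:8,r5:3
c16: CDB Mul2=44 | r0:44,r1:4,r2:11,r3:16,r4:8,r5:3

STATUS = VALUE 16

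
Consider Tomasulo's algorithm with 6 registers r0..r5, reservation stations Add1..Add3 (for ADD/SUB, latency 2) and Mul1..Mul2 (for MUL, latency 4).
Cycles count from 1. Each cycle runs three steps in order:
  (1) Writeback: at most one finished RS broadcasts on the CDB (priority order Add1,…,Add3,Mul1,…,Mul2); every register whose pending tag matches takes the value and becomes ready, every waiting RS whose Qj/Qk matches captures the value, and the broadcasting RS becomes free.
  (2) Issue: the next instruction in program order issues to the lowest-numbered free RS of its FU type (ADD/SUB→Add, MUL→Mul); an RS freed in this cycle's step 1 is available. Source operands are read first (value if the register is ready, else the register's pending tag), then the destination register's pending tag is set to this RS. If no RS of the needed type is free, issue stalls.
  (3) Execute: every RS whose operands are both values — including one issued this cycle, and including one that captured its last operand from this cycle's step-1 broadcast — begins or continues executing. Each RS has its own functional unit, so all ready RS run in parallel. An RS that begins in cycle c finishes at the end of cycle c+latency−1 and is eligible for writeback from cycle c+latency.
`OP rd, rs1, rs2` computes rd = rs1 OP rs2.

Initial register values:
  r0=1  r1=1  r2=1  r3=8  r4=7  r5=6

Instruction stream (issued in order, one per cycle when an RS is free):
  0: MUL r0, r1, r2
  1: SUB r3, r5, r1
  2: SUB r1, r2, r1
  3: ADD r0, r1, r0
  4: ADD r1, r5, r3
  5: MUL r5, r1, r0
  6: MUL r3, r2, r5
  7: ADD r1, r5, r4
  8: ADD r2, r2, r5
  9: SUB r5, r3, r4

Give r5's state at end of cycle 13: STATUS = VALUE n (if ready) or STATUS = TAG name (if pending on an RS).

c1: issue MUL r0<-Mul1 | r0:Mul1,r1:1,r2:1,r3:8,r4:7,r5:6
c2: issue SUB r3<-Add1 | r0:Mul1,r1:1,r2:1,r3:Add1,r4:7,r5:6
c3: issue SUB r1<-Add2 | r0:Mul1,r1:Add2,r2:1,r3:Add1,r4:7,r5:6
c4: CDB Add1=5; issue ADD r0<-Add1 | r0:Add1,r1:Add2,r2:1,r3:5,r4:7,r5:6
c5: CDB Add2=0; issue ADD r1<-Add2 | r0:Add1,r1:Add2,r2:1,r3:5,r4:7,r5:6
c6: CDB Mul1=1; issue MUL r5<-Mul1 | r0:Add1,r1:Add2,r2:1,r3:5,r4:7,r5:Mul1
c7: CDB Add2=11; issue MUL r3<-Mul2 | r0:Add1,r1:11,r2:1,r3:Mul2,r4:7,r5:Mul1
c8: CDB Add1=1; issue ADD r1<-Add1 | r0:1,r1:Add1,r2:1,r3:Mul2,r4:7,r5:Mul1
c9: issue ADD r2<-Add2 | r0:1,r1:Add1,r2:Add2,r3:Mul2,r4:7,r5:Mul1
c10: issue SUB r5<-Add3 | r0:1,r1:Add1,r2:Add2,r3:Mul2,r4:7,r5:Add3
c11: - | r0:1,r1:Add1,r2:Add2,r3:Mul2,r4:7,r5:Add3
c12: CDB Mul1=11 | r0:1,r1:Add1,r2:Add2,r3:Mul2,r4:7,r5:Add3
c13: - | r0:1,r1:Add1,r2:Add2,r3:Mul2,r4:7,r5:Add3

STATUS = TAG Add3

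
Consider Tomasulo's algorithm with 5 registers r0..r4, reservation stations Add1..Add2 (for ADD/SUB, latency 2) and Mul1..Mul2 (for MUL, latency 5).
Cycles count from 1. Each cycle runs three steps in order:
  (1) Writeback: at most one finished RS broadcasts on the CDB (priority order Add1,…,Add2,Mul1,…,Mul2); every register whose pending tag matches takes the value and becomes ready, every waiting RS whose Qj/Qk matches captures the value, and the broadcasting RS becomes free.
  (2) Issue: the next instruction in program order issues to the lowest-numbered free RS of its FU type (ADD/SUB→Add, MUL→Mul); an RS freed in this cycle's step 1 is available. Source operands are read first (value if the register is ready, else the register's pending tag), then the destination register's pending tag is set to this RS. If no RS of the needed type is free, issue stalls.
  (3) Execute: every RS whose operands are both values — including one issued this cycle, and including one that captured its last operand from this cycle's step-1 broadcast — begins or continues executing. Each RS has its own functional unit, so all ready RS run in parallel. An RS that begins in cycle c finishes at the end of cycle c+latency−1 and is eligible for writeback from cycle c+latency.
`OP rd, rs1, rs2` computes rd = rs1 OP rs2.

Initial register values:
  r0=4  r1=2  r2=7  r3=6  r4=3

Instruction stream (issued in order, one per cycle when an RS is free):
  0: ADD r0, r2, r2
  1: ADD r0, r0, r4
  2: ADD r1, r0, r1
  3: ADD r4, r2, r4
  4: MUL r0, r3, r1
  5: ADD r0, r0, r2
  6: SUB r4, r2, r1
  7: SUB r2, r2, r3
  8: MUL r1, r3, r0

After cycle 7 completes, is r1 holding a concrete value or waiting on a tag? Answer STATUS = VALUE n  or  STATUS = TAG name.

cycle 1: issue ADD r0<-Add1 // r0:Add1,r1:2,r2:7,r3:6,r4:3
cycle 2: issue ADD r0<-Add2 // r0:Add2,r1:2,r2:7,r3:6,r4:3
cycle 3: CDB Add1=14; issue ADD r1<-Add1 // r0:Add2,r1:Add1,r2:7,r3:6,r4:3
cycle 4: stall // r0:Add2,r1:Add1,r2:7,r3:6,r4:3
cycle 5: CDB Add2=17; issue ADD r4<-Add2 // r0:17,r1:Add1,r2:7,r3:6,r4:Add2
cycle 6: issue MUL r0<-Mul1 // r0:Mul1,r1:Add1,r2:7,r3:6,r4:Add2
cycle 7: CDB Add1=19; issue ADD r0<-Add1 // r0:Add1,r1:19,r2:7,r3:6,r4:Add2

STATUS = VALUE 19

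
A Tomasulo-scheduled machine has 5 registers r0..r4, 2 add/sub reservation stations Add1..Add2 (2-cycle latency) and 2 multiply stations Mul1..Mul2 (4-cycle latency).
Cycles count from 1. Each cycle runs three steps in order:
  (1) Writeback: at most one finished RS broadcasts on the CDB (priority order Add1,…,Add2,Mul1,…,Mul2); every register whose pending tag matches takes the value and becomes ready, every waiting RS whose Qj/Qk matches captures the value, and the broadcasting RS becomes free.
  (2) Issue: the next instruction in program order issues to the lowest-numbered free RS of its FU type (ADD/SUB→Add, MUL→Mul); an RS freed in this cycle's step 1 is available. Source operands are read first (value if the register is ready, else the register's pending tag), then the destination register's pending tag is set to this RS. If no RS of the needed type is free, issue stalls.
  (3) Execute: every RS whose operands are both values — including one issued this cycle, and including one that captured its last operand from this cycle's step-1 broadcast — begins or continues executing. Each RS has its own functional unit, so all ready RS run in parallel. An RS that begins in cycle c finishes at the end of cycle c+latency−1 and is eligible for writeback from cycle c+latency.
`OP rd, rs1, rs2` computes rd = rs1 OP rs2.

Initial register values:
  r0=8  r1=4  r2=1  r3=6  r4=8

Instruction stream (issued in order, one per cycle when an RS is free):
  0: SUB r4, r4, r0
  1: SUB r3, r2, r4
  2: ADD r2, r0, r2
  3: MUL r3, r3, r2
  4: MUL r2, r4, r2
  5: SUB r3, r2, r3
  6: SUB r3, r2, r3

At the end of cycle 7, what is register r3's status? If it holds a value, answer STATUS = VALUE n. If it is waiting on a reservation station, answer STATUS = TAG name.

  c1: issue SUB r4<-Add1  regs: r0:8,r1:4,r2:1,r3:6,r4:Add1
  c2: issue SUB r3<-Add2  regs: r0:8,r1:4,r2:1,r3:Add2,r4:Add1
  c3: CDB Add1=0; issue ADD r2<-Add1  regs: r0:8,r1:4,r2:Add1,r3:Add2,r4:0
  c4: issue MUL r3<-Mul1  regs: r0:8,r1:4,r2:Add1,r3:Mul1,r4:0
  c5: CDB Add1=9; issue MUL r2<-Mul2  regs: r0:8,r1:4,r2:Mul2,r3:Mul1,r4:0
  c6: CDB Add2=1; issue SUB r3<-Add1  regs: r0:8,r1:4,r2:Mul2,r3:Add1,r4:0
  c7: issue SUB r3<-Add2  regs: r0:8,r1:4,r2:Mul2,r3:Add2,r4:0

STATUS = TAG Add2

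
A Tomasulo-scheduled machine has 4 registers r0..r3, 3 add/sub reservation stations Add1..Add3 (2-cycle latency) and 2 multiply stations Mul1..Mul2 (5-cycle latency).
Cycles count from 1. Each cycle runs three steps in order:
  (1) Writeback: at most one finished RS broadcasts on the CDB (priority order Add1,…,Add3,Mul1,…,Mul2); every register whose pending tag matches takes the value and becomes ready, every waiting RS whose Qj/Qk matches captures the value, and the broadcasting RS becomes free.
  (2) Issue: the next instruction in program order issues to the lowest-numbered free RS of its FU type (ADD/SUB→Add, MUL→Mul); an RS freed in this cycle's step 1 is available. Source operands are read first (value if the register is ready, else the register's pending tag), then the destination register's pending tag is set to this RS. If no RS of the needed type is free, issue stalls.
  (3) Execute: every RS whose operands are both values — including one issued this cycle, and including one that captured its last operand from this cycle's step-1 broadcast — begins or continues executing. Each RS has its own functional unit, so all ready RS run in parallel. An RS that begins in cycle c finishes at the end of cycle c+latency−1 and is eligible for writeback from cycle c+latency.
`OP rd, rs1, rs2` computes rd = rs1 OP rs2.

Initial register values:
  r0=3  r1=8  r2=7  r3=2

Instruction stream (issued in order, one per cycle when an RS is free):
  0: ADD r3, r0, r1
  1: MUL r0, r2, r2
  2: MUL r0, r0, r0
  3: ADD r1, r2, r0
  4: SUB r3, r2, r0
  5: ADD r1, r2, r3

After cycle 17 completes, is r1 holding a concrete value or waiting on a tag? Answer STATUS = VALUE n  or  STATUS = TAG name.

  c1: issue ADD r3<-Add1  regs: r0:3,r1:8,r2:7,r3:Add1
  c2: issue MUL r0<-Mul1  regs: r0:Mul1,r1:8,r2:7,r3:Add1
  c3: CDB Add1=11; issue MUL r0<-Mul2  regs: r0:Mul2,r1:8,r2:7,r3:11
  c4: issue ADD r1<-Add1  regs: r0:Mul2,r1:Add1,r2:7,r3:11
  c5: issue SUB r3<-Add2  regs: r0:Mul2,r1:Add1,r2:7,r3:Add2
  c6: issue ADD r1<-Add3  regs: r0:Mul2,r1:Add3,r2:7,r3:Add2
  c7: CDB Mul1=49  regs: r0:Mul2,r1:Add3,r2:7,r3:Add2
  c8: -  regs: r0:Mul2,r1:Add3,r2:7,r3:Add2
  c9: -  regs: r0:Mul2,r1:Add3,r2:7,r3:Add2
  c10: -  regs: r0:Mul2,r1:Add3,r2:7,r3:Add2
  c11: -  regs: r0:Mul2,r1:Add3,r2:7,r3:Add2
  c12: CDB Mul2=2401  regs: r0:2401,r1:Add3,r2:7,r3:Add2
  c13: -  regs: r0:2401,r1:Add3,r2:7,r3:Add2
  c14: CDB Add1=2408  regs: r0:2401,r1:Add3,r2:7,r3:Add2
  c15: CDB Add2=-2394  regs: r0:2401,r1:Add3,r2:7,r3:-2394
  c16: -  regs: r0:2401,r1:Add3,r2:7,r3:-2394
  c17: CDB Add3=-2387  regs: r0:2401,r1:-2387,r2:7,r3:-2394

STATUS = VALUE -2387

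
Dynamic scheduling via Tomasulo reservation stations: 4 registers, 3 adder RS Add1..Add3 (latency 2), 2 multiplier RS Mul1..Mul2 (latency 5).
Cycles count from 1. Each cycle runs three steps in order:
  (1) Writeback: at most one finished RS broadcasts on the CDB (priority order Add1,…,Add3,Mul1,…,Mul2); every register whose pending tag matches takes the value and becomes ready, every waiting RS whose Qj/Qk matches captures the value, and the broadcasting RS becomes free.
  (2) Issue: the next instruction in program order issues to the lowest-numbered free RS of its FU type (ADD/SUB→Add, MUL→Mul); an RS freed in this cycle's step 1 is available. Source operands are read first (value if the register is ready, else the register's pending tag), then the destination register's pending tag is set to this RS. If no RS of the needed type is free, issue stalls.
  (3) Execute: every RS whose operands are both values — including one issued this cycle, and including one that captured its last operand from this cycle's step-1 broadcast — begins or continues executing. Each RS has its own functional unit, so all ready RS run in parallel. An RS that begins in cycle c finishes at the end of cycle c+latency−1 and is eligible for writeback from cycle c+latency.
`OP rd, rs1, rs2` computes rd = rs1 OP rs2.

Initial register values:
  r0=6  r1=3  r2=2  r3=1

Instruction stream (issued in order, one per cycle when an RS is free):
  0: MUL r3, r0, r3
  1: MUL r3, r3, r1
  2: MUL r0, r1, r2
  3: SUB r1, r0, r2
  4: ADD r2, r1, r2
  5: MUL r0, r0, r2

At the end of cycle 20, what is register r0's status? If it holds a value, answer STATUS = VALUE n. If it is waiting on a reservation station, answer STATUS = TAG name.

STATUS = VALUE 36

  c1: issue MUL r3<-Mul1  regs: r0:6,r1:3,r2:2,r3:Mul1
  c2: issue MUL r3<-Mul2  regs: r0:6,r1:3,r2:2,r3:Mul2
  c3: stall  regs: r0:6,r1:3,r2:2,r3:Mul2
  c4: stall  regs: r0:6,r1:3,r2:2,r3:Mul2
  c5: stall  regs: r0:6,r1:3,r2:2,r3:Mul2
  c6: CDB Mul1=6; issue MUL r0<-Mul1  regs: r0:Mul1,r1:3,r2:2,r3:Mul2
  c7: issue SUB r1<-Add1  regs: r0:Mul1,r1:Add1,r2:2,r3:Mul2
  c8: issue ADD r2<-Add2  regs: r0:Mul1,r1:Add1,r2:Add2,r3:Mul2
  c9: stall  regs: r0:Mul1,r1:Add1,r2:Add2,r3:Mul2
  c10: stall  regs: r0:Mul1,r1:Add1,r2:Add2,r3:Mul2
  c11: CDB Mul1=6; issue MUL r0<-Mul1  regs: r0:Mul1,r1:Add1,r2:Add2,r3:Mul2
  c12: CDB Mul2=18  regs: r0:Mul1,r1:Add1,r2:Add2,r3:18
  c13: CDB Add1=4  regs: r0:Mul1,r1:4,r2:Add2,r3:18
  c14: -  regs: r0:Mul1,r1:4,r2:Add2,r3:18
  c15: CDB Add2=6  regs: r0:Mul1,r1:4,r2:6,r3:18
  c16: -  regs: r0:Mul1,r1:4,r2:6,r3:18
  c17: -  regs: r0:Mul1,r1:4,r2:6,r3:18
  c18: -  regs: r0:Mul1,r1:4,r2:6,r3:18
  c19: -  regs: r0:Mul1,r1:4,r2:6,r3:18
  c20: CDB Mul1=36  regs: r0:36,r1:4,r2:6,r3:18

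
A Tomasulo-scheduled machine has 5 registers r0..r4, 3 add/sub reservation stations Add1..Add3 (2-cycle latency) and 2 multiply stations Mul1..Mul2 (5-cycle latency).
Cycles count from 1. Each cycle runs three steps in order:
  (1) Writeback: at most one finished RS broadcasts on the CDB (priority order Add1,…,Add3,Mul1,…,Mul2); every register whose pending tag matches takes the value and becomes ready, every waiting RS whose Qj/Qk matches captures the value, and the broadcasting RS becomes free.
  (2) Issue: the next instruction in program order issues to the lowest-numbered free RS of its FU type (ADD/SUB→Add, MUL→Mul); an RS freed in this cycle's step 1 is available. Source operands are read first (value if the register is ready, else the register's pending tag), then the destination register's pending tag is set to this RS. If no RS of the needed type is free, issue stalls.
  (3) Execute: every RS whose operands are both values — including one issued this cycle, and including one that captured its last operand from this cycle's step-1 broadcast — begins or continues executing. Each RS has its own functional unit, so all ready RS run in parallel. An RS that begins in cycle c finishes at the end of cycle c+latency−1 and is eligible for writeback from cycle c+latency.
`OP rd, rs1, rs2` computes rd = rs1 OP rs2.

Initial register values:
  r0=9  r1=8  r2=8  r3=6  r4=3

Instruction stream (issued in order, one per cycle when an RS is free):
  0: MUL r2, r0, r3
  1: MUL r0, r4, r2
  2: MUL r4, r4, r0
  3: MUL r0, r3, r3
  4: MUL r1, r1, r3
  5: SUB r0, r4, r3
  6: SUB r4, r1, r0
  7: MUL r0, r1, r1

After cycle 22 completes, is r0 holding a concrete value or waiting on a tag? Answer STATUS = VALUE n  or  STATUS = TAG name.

STATUS = TAG Mul2

  c1: issue MUL r2<-Mul1  regs: r0:9,r1:8,r2:Mul1,r3:6,r4:3
  c2: issue MUL r0<-Mul2  regs: r0:Mul2,r1:8,r2:Mul1,r3:6,r4:3
  c3: stall  regs: r0:Mul2,r1:8,r2:Mul1,r3:6,r4:3
  c4: stall  regs: r0:Mul2,r1:8,r2:Mul1,r3:6,r4:3
  c5: stall  regs: r0:Mul2,r1:8,r2:Mul1,r3:6,r4:3
  c6: CDB Mul1=54; issue MUL r4<-Mul1  regs: r0:Mul2,r1:8,r2:54,r3:6,r4:Mul1
  c7: stall  regs: r0:Mul2,r1:8,r2:54,r3:6,r4:Mul1
  c8: stall  regs: r0:Mul2,r1:8,r2:54,r3:6,r4:Mul1
  c9: stall  regs: r0:Mul2,r1:8,r2:54,r3:6,r4:Mul1
  c10: stall  regs: r0:Mul2,r1:8,r2:54,r3:6,r4:Mul1
  c11: CDB Mul2=162; issue MUL r0<-Mul2  regs: r0:Mul2,r1:8,r2:54,r3:6,r4:Mul1
  c12: stall  regs: r0:Mul2,r1:8,r2:54,r3:6,r4:Mul1
  c13: stall  regs: r0:Mul2,r1:8,r2:54,r3:6,r4:Mul1
  c14: stall  regs: r0:Mul2,r1:8,r2:54,r3:6,r4:Mul1
  c15: stall  regs: r0:Mul2,r1:8,r2:54,r3:6,r4:Mul1
  c16: CDB Mul1=486; issue MUL r1<-Mul1  regs: r0:Mul2,r1:Mul1,r2:54,r3:6,r4:486
  c17: CDB Mul2=36; issue SUB r0<-Add1  regs: r0:Add1,r1:Mul1,r2:54,r3:6,r4:486
  c18: issue SUB r4<-Add2  regs: r0:Add1,r1:Mul1,r2:54,r3:6,r4:Add2
  c19: CDB Add1=480; issue MUL r0<-Mul2  regs: r0:Mul2,r1:Mul1,r2:54,r3:6,r4:Add2
  c20: -  regs: r0:Mul2,r1:Mul1,r2:54,r3:6,r4:Add2
  c21: CDB Mul1=48  regs: r0:Mul2,r1:48,r2:54,r3:6,r4:Add2
  c22: -  regs: r0:Mul2,r1:48,r2:54,r3:6,r4:Add2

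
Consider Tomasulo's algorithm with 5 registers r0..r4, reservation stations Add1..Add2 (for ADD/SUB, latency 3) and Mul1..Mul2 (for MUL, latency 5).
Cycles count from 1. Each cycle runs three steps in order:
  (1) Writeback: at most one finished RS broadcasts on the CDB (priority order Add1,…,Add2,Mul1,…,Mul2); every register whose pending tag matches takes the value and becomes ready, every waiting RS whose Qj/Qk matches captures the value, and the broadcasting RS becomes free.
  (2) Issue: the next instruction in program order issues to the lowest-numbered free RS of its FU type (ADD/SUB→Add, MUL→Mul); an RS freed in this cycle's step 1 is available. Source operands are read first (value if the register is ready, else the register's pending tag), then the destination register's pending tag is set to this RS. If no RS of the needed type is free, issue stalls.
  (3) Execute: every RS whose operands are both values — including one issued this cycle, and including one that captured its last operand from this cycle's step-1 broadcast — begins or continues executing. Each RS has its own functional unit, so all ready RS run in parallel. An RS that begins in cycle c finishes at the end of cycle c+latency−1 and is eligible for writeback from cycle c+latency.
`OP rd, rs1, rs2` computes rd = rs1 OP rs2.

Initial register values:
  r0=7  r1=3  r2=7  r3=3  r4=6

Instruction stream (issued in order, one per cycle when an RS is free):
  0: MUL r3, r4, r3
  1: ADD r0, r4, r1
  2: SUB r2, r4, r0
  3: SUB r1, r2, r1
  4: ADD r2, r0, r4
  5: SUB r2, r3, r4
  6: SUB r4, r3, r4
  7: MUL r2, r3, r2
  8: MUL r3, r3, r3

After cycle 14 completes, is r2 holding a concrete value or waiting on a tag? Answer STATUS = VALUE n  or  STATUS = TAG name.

STATUS = TAG Mul1

c1: issue MUL r3<-Mul1 | r0:7,r1:3,r2:7,r3:Mul1,r4:6
c2: issue ADD r0<-Add1 | r0:Add1,r1:3,r2:7,r3:Mul1,r4:6
c3: issue SUB r2<-Add2 | r0:Add1,r1:3,r2:Add2,r3:Mul1,r4:6
c4: stall | r0:Add1,r1:3,r2:Add2,r3:Mul1,r4:6
c5: CDB Add1=9; issue SUB r1<-Add1 | r0:9,r1:Add1,r2:Add2,r3:Mul1,r4:6
c6: CDB Mul1=18; stall | r0:9,r1:Add1,r2:Add2,r3:18,r4:6
c7: stall | r0:9,r1:Add1,r2:Add2,r3:18,r4:6
c8: CDB Add2=-3; issue ADD r2<-Add2 | r0:9,r1:Add1,r2:Add2,r3:18,r4:6
c9: stall | r0:9,r1:Add1,r2:Add2,r3:18,r4:6
c10: stall | r0:9,r1:Add1,r2:Add2,r3:18,r4:6
c11: CDB Add1=-6; issue SUB r2<-Add1 | r0:9,r1:-6,r2:Add1,r3:18,r4:6
c12: CDB Add2=15; issue SUB r4<-Add2 | r0:9,r1:-6,r2:Add1,r3:18,r4:Add2
c13: issue MUL r2<-Mul1 | r0:9,r1:-6,r2:Mul1,r3:18,r4:Add2
c14: CDB Add1=12; issue MUL r3<-Mul2 | r0:9,r1:-6,r2:Mul1,r3:Mul2,r4:Add2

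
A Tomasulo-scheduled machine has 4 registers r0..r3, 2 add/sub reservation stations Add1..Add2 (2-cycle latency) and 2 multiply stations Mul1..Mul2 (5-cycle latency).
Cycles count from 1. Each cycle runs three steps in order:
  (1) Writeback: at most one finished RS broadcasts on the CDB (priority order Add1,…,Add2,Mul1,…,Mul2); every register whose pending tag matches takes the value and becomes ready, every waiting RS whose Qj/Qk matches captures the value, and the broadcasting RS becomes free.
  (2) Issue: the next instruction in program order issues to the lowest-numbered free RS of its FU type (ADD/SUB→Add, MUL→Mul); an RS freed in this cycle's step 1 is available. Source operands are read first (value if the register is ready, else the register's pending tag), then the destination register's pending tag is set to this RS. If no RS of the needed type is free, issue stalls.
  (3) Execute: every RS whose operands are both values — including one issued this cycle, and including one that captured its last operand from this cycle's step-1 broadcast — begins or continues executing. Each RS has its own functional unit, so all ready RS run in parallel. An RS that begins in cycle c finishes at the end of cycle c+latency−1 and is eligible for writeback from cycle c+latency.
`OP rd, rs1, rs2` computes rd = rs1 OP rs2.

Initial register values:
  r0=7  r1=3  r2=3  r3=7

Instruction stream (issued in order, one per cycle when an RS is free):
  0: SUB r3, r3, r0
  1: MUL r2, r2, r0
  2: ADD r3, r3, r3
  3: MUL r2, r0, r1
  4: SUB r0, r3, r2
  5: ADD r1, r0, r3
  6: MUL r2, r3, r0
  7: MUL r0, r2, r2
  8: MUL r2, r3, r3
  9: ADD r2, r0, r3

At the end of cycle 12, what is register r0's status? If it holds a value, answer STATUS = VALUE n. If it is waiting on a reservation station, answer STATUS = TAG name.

STATUS = TAG Mul2

c1: issue SUB r3<-Add1 | r0:7,r1:3,r2:3,r3:Add1
c2: issue MUL r2<-Mul1 | r0:7,r1:3,r2:Mul1,r3:Add1
c3: CDB Add1=0; issue ADD r3<-Add1 | r0:7,r1:3,r2:Mul1,r3:Add1
c4: issue MUL r2<-Mul2 | r0:7,r1:3,r2:Mul2,r3:Add1
c5: CDB Add1=0; issue SUB r0<-Add1 | r0:Add1,r1:3,r2:Mul2,r3:0
c6: issue ADD r1<-Add2 | r0:Add1,r1:Add2,r2:Mul2,r3:0
c7: CDB Mul1=21; issue MUL r2<-Mul1 | r0:Add1,r1:Add2,r2:Mul1,r3:0
c8: stall | r0:Add1,r1:Add2,r2:Mul1,r3:0
c9: CDB Mul2=21; issue MUL r0<-Mul2 | r0:Mul2,r1:Add2,r2:Mul1,r3:0
c10: stall | r0:Mul2,r1:Add2,r2:Mul1,r3:0
c11: CDB Add1=-21; stall | r0:Mul2,r1:Add2,r2:Mul1,r3:0
c12: stall | r0:Mul2,r1:Add2,r2:Mul1,r3:0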